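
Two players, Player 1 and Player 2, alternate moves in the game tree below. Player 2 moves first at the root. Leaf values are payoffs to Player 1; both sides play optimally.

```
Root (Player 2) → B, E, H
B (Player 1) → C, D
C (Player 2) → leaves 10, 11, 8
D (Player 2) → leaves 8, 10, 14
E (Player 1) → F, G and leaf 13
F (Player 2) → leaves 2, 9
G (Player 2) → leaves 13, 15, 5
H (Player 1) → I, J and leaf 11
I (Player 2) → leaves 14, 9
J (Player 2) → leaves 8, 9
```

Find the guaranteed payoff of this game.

8

C (Player 2): min(10, 11, 8) = 8
D (Player 2): min(8, 10, 14) = 8
B (Player 1): max(8, 8) = 8
F (Player 2): min(2, 9) = 2
G (Player 2): min(13, 15, 5) = 5
E (Player 1): max(2, 5, 13) = 13
I (Player 2): min(14, 9) = 9
J (Player 2): min(8, 9) = 8
H (Player 1): max(9, 8, 11) = 11
Root (Player 2): min(8, 13, 11) = 8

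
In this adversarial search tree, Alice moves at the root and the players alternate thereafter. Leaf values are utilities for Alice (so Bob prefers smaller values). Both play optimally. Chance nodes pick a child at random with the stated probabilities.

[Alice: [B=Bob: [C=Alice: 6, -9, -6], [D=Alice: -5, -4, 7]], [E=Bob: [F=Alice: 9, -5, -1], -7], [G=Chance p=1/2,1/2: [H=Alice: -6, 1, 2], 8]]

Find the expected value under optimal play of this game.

C (Alice): max(6, -9, -6) = 6
D (Alice): max(-5, -4, 7) = 7
B (Bob): min(6, 7) = 6
F (Alice): max(9, -5, -1) = 9
E (Bob): min(9, -7) = -7
H (Alice): max(-6, 1, 2) = 2
G (Chance): 1/2·2 + 1/2·8 = 5
Root (Alice): max(6, -7, 5) = 6

6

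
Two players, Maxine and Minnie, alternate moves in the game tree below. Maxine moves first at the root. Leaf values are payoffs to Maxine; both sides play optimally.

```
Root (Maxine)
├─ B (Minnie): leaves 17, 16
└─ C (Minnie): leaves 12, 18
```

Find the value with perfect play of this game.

B (Minnie): min(17, 16) = 16
C (Minnie): min(12, 18) = 12
Root (Maxine): max(16, 12) = 16

16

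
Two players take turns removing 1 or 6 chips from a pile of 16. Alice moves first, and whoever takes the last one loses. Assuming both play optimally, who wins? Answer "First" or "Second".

First

Positions where the player to move wins (W) vs loses (L):
i:   0  1  2  3  4  5  6  7  8  9 10 11 12 13 14 15 16
     W  L  W  L  W  L  W  W  L  W  L  W  L  W  W  L  W
Position 16 is W, so the first player wins.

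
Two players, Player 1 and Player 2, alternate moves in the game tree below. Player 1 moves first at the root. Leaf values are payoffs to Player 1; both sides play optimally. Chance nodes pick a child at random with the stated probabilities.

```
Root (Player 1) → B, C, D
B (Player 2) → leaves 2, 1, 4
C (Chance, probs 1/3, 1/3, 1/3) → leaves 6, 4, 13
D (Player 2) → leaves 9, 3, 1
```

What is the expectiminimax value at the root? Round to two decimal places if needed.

7.67

B (Player 2): min(2, 1, 4) = 1
C (Chance): 1/3·6 + 1/3·4 + 1/3·13 = 7.67
D (Player 2): min(9, 3, 1) = 1
Root (Player 1): max(1, 7.67, 1) = 7.67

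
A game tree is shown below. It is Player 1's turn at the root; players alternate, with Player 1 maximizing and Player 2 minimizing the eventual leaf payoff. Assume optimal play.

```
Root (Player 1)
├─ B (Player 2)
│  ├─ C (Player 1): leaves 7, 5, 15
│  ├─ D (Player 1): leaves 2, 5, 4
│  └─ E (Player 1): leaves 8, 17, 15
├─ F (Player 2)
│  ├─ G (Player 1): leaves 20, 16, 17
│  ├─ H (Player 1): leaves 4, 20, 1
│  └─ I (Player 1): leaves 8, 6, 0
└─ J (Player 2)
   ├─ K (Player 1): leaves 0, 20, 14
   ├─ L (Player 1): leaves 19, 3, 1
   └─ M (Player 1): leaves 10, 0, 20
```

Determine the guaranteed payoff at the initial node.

19

C (Player 1): max(7, 5, 15) = 15
D (Player 1): max(2, 5, 4) = 5
E (Player 1): max(8, 17, 15) = 17
B (Player 2): min(15, 5, 17) = 5
G (Player 1): max(20, 16, 17) = 20
H (Player 1): max(4, 20, 1) = 20
I (Player 1): max(8, 6, 0) = 8
F (Player 2): min(20, 20, 8) = 8
K (Player 1): max(0, 20, 14) = 20
L (Player 1): max(19, 3, 1) = 19
M (Player 1): max(10, 0, 20) = 20
J (Player 2): min(20, 19, 20) = 19
Root (Player 1): max(5, 8, 19) = 19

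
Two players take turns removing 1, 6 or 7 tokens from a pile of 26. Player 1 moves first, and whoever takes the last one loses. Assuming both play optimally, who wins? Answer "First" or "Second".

First

W/L table (W = player to move can force a win):
i:   0  1  2  3  4  5  6  7  8  9 10 11 12 13 14 15 16 17 18 19 20 21 22 23 24 25 26
     W  L  W  L  W  L  W  W  W  W  W  W  W  L  W  L  W  L  W  W  W  W  W  W  W  L  W
Position 26 is W, so the first player wins.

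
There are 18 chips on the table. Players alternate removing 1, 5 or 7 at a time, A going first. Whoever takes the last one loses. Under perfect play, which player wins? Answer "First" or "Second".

Mark each pile size as W (mover wins) or L (mover loses):
i:   0  1  2  3  4  5  6  7  8  9 10 11 12 13 14 15 16 17 18
     W  L  W  L  W  L  W  L  W  L  W  L  W  L  W  L  W  L  W
Position 18 is W, so the first player wins.

First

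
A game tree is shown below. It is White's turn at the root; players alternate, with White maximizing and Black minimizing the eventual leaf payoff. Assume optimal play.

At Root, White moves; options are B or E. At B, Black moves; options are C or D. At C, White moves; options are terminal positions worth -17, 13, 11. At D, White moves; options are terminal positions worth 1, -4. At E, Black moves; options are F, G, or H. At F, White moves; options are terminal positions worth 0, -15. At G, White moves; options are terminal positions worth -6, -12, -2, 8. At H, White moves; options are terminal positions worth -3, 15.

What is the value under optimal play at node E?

0

F: max(0, -15) = 0
G: max(-6, -12, -2, 8) = 8
H: max(-3, 15) = 15
E: min(0, 8, 15) = 0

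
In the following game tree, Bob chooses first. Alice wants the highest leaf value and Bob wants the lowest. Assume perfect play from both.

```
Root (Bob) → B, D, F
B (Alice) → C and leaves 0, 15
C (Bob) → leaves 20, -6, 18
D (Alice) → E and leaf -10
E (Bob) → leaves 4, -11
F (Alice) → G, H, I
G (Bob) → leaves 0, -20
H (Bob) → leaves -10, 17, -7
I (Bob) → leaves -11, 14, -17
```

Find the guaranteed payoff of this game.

-10

C (Bob): min(20, -6, 18) = -6
B (Alice): max(-6, 0, 15) = 15
E (Bob): min(4, -11) = -11
D (Alice): max(-11, -10) = -10
G (Bob): min(0, -20) = -20
H (Bob): min(-10, 17, -7) = -10
I (Bob): min(-11, 14, -17) = -17
F (Alice): max(-20, -10, -17) = -10
Root (Bob): min(15, -10, -10) = -10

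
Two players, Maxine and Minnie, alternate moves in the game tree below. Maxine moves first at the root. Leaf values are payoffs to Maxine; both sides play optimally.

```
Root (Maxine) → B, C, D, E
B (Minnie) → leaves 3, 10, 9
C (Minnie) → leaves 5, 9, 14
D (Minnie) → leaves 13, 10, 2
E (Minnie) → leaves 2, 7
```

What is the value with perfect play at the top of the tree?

5

B (Minnie): min(3, 10, 9) = 3
C (Minnie): min(5, 9, 14) = 5
D (Minnie): min(13, 10, 2) = 2
E (Minnie): min(2, 7) = 2
Root (Maxine): max(3, 5, 2, 2) = 5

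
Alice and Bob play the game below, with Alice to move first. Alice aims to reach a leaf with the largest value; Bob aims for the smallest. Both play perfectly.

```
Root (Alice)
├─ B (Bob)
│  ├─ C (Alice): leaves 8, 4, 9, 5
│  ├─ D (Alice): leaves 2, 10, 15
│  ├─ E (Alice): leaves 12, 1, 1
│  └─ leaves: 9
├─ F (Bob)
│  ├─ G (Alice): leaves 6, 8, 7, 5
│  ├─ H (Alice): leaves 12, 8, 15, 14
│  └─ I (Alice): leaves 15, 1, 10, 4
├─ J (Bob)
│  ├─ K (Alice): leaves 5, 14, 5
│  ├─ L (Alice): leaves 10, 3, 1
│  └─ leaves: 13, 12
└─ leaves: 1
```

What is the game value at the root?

10

C (Alice): max(8, 4, 9, 5) = 9
D (Alice): max(2, 10, 15) = 15
E (Alice): max(12, 1, 1) = 12
B (Bob): min(9, 15, 12, 9) = 9
G (Alice): max(6, 8, 7, 5) = 8
H (Alice): max(12, 8, 15, 14) = 15
I (Alice): max(15, 1, 10, 4) = 15
F (Bob): min(8, 15, 15) = 8
K (Alice): max(5, 14, 5) = 14
L (Alice): max(10, 3, 1) = 10
J (Bob): min(14, 10, 13, 12) = 10
Root (Alice): max(9, 8, 10, 1) = 10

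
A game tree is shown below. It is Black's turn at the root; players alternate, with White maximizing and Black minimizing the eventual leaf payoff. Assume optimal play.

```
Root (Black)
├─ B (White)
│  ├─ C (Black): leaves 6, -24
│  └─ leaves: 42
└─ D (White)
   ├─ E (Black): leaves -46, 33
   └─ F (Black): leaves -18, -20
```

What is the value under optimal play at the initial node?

-20

C (Black): min(6, -24) = -24
B (White): max(-24, 42) = 42
E (Black): min(-46, 33) = -46
F (Black): min(-18, -20) = -20
D (White): max(-46, -20) = -20
Root (Black): min(42, -20) = -20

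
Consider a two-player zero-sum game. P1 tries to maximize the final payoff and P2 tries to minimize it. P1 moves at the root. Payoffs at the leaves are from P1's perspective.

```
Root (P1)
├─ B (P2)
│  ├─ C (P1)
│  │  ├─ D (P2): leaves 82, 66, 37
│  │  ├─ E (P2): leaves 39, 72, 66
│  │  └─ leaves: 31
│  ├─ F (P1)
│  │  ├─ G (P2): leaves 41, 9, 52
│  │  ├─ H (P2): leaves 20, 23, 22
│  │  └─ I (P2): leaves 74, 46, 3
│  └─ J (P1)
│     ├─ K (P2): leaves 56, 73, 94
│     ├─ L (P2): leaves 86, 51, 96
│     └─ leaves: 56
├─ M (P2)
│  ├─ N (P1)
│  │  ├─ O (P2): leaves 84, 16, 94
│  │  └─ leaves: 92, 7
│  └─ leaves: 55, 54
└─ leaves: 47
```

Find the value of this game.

D (P2): min(82, 66, 37) = 37
E (P2): min(39, 72, 66) = 39
C (P1): max(37, 39, 31) = 39
G (P2): min(41, 9, 52) = 9
H (P2): min(20, 23, 22) = 20
I (P2): min(74, 46, 3) = 3
F (P1): max(9, 20, 3) = 20
K (P2): min(56, 73, 94) = 56
L (P2): min(86, 51, 96) = 51
J (P1): max(56, 51, 56) = 56
B (P2): min(39, 20, 56) = 20
O (P2): min(84, 16, 94) = 16
N (P1): max(16, 92, 7) = 92
M (P2): min(92, 55, 54) = 54
Root (P1): max(20, 54, 47) = 54

54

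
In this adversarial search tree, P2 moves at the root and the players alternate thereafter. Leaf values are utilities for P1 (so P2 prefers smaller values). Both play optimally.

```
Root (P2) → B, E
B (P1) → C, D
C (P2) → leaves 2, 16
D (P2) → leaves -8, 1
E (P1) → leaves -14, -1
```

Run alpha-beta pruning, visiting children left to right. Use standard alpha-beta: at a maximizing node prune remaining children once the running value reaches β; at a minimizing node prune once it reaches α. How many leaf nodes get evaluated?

C [α=-∞,β=+∞]: v=2
D [α=2,β=+∞]: v=-8 after child 1 ≤ α → α-cutoff, skip 1
B [α=-∞,β=+∞]: v=2
E [α=-∞,β=2]: v=-1
Root [α=-∞,β=+∞]: v=-1
Leaves evaluated: 5 of 6.

5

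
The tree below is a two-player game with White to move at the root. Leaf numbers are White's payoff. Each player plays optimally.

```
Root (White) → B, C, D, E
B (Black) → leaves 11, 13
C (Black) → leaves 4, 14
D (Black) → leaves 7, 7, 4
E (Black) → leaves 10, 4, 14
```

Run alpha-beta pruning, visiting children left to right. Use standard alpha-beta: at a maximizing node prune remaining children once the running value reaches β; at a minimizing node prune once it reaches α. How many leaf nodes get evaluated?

5

B [α=-∞,β=+∞]: v=11
C [α=11,β=+∞]: v=4 after child 1 ≤ α → α-cutoff, skip 1
D [α=11,β=+∞]: v=7 after child 1 ≤ α → α-cutoff, skip 2
E [α=11,β=+∞]: v=10 after child 1 ≤ α → α-cutoff, skip 2
Root [α=-∞,β=+∞]: v=11
Leaves evaluated: 5 of 10.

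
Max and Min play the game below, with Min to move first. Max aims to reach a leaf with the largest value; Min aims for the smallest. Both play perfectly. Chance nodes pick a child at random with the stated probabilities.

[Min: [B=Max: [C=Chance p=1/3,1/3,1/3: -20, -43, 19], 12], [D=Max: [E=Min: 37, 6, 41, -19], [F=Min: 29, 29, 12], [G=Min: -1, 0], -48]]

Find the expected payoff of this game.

12

C (Chance): 1/3·-20 + 1/3·-43 + 1/3·19 = -14.67
B (Max): max(-14.67, 12) = 12
E (Min): min(37, 6, 41, -19) = -19
F (Min): min(29, 29, 12) = 12
G (Min): min(-1, 0) = -1
D (Max): max(-19, 12, -1, -48) = 12
Root (Min): min(12, 12) = 12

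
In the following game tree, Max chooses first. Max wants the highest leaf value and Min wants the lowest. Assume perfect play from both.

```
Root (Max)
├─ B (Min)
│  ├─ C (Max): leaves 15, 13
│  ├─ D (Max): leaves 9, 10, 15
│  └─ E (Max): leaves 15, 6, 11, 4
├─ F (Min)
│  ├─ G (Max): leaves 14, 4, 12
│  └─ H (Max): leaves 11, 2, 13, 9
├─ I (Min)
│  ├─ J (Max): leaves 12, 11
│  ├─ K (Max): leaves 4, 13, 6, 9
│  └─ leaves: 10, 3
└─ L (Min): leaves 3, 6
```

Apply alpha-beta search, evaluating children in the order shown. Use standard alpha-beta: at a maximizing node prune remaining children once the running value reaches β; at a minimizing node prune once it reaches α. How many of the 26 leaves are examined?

12

C [α=-∞,β=+∞]: v=15
D [α=-∞,β=15]: v=15
E [α=-∞,β=15]: v=15 after child 1 ≥ β → β-cutoff, skip 3
B [α=-∞,β=+∞]: v=15
G [α=15,β=+∞]: v=14
F [α=15,β=+∞]: v=14 after child 1 ≤ α → α-cutoff, skip 1
J [α=15,β=+∞]: v=12
I [α=15,β=+∞]: v=12 after child 1 ≤ α → α-cutoff, skip 3
L [α=15,β=+∞]: v=3 after child 1 ≤ α → α-cutoff, skip 1
Root [α=-∞,β=+∞]: v=15
Leaves evaluated: 12 of 26.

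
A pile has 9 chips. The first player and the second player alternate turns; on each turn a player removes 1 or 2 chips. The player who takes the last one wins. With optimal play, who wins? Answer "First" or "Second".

Second

Compute winning (W) and losing (L) positions by backward induction:
i:   0  1  2  3  4  5  6  7  8  9
     L  W  W  L  W  W  L  W  W  L
Position 9 is L, so the second player wins.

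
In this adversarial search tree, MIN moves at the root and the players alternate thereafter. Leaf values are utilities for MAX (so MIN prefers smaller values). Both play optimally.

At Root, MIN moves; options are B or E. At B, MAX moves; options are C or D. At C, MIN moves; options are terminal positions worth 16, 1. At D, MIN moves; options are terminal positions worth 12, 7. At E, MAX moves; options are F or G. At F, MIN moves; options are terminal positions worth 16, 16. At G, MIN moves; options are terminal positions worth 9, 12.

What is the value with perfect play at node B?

7

C: min(16, 1) = 1
D: min(12, 7) = 7
B: max(1, 7) = 7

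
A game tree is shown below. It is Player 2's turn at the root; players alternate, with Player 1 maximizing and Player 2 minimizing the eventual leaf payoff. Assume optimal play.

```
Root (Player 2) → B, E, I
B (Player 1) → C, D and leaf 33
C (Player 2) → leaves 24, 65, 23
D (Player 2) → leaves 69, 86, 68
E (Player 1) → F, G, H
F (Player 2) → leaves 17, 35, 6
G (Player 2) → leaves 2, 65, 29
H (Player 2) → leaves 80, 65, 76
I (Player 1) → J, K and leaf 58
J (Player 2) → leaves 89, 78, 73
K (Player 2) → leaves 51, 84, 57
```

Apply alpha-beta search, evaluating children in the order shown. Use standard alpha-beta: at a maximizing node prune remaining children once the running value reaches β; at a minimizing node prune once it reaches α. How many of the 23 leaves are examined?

17

C [α=-∞,β=+∞]: v=23
D [α=23,β=+∞]: v=68
B [α=-∞,β=+∞]: v=68
F [α=-∞,β=68]: v=6
G [α=6,β=68]: v=2 after child 1 ≤ α → α-cutoff, skip 2
H [α=6,β=68]: v=65
E [α=-∞,β=68]: v=65
J [α=-∞,β=65]: v=73
I [α=-∞,β=65]: v=73 after child 1 ≥ β → β-cutoff, skip 2
Root [α=-∞,β=+∞]: v=65
Leaves evaluated: 17 of 23.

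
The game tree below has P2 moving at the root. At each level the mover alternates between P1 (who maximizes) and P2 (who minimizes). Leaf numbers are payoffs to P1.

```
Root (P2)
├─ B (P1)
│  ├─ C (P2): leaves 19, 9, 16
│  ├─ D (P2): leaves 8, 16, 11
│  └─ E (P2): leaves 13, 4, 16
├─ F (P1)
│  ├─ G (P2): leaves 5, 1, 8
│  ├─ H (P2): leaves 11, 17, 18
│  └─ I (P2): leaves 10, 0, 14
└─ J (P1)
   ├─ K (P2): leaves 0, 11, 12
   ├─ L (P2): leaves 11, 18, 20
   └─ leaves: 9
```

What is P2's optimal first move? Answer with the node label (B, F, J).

B

C (P2): min(19, 9, 16) = 9
D (P2): min(8, 16, 11) = 8
E (P2): min(13, 4, 16) = 4
B (P1): max(9, 8, 4) = 9
G (P2): min(5, 1, 8) = 1
H (P2): min(11, 17, 18) = 11
I (P2): min(10, 0, 14) = 0
F (P1): max(1, 11, 0) = 11
K (P2): min(0, 11, 12) = 0
L (P2): min(11, 18, 20) = 11
J (P1): max(0, 11, 9) = 11
Root (P2): min(9, 11, 11) = 9
P2 picks the child with the lowest value: B (value 9).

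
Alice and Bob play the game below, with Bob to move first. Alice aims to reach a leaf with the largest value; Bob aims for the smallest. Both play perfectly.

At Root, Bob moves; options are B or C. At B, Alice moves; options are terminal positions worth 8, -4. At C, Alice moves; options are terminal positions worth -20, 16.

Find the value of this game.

B (Alice): max(8, -4) = 8
C (Alice): max(-20, 16) = 16
Root (Bob): min(8, 16) = 8

8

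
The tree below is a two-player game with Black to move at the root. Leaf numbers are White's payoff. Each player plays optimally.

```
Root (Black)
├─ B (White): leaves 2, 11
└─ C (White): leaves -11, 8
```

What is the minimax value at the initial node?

B (White): max(2, 11) = 11
C (White): max(-11, 8) = 8
Root (Black): min(11, 8) = 8

8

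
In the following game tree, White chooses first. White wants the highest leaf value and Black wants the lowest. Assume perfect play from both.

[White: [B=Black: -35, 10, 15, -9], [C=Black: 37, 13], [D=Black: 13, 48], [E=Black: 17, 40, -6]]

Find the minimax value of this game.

13

B (Black): min(-35, 10, 15, -9) = -35
C (Black): min(37, 13) = 13
D (Black): min(13, 48) = 13
E (Black): min(17, 40, -6) = -6
Root (White): max(-35, 13, 13, -6) = 13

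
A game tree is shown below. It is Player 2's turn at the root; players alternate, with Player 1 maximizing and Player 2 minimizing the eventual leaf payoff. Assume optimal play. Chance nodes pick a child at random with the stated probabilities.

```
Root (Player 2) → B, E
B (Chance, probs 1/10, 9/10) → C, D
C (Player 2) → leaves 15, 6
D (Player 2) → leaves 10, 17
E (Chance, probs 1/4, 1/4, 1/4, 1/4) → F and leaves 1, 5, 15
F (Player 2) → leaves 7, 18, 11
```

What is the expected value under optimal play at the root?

7

C (Player 2): min(15, 6) = 6
D (Player 2): min(10, 17) = 10
B (Chance): 1/10·6 + 9/10·10 = 9.6
F (Player 2): min(7, 18, 11) = 7
E (Chance): 1/4·7 + 1/4·1 + 1/4·5 + 1/4·15 = 7
Root (Player 2): min(9.6, 7) = 7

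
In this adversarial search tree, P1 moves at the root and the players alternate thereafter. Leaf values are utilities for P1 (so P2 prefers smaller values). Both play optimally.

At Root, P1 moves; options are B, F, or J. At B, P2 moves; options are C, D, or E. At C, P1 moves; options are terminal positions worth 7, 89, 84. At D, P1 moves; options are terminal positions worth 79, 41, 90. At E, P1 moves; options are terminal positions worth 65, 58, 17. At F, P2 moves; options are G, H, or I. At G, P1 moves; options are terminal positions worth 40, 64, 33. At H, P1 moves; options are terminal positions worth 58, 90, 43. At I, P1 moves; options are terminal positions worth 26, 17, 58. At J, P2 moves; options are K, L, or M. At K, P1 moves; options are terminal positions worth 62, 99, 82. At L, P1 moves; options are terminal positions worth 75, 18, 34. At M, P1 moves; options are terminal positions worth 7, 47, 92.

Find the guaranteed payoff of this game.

75

C (P1): max(7, 89, 84) = 89
D (P1): max(79, 41, 90) = 90
E (P1): max(65, 58, 17) = 65
B (P2): min(89, 90, 65) = 65
G (P1): max(40, 64, 33) = 64
H (P1): max(58, 90, 43) = 90
I (P1): max(26, 17, 58) = 58
F (P2): min(64, 90, 58) = 58
K (P1): max(62, 99, 82) = 99
L (P1): max(75, 18, 34) = 75
M (P1): max(7, 47, 92) = 92
J (P2): min(99, 75, 92) = 75
Root (P1): max(65, 58, 75) = 75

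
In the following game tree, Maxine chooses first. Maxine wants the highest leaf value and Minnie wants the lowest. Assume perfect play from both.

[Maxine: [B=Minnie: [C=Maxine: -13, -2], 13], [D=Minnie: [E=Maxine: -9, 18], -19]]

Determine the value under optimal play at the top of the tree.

C (Maxine): max(-13, -2) = -2
B (Minnie): min(-2, 13) = -2
E (Maxine): max(-9, 18) = 18
D (Minnie): min(18, -19) = -19
Root (Maxine): max(-2, -19) = -2

-2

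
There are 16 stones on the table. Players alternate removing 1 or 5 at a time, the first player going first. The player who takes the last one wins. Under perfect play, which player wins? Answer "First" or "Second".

Second

W/L table (W = player to move can force a win):
i:   0  1  2  3  4  5  6  7  8  9 10 11 12 13 14 15 16
     L  W  L  W  L  W  L  W  L  W  L  W  L  W  L  W  L
Position 16 is L, so the second player wins.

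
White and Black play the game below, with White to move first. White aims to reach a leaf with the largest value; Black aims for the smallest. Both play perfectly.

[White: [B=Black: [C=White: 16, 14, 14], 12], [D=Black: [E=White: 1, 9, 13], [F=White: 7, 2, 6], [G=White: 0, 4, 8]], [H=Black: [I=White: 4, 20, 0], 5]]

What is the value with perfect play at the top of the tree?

12

C (White): max(16, 14, 14) = 16
B (Black): min(16, 12) = 12
E (White): max(1, 9, 13) = 13
F (White): max(7, 2, 6) = 7
G (White): max(0, 4, 8) = 8
D (Black): min(13, 7, 8) = 7
I (White): max(4, 20, 0) = 20
H (Black): min(20, 5) = 5
Root (White): max(12, 7, 5) = 12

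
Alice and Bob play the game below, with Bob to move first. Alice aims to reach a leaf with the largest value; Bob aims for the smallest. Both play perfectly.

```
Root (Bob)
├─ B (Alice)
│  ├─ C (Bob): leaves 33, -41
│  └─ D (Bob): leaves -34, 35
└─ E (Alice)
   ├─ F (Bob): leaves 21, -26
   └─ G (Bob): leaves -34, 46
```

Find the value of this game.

-34

C (Bob): min(33, -41) = -41
D (Bob): min(-34, 35) = -34
B (Alice): max(-41, -34) = -34
F (Bob): min(21, -26) = -26
G (Bob): min(-34, 46) = -34
E (Alice): max(-26, -34) = -26
Root (Bob): min(-34, -26) = -34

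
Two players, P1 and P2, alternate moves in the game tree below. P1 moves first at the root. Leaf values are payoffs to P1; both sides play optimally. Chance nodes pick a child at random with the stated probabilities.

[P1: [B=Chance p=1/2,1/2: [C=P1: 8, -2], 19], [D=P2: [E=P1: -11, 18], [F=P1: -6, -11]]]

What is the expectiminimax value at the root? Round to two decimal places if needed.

C (P1): max(8, -2) = 8
B (Chance): 1/2·8 + 1/2·19 = 13.5
E (P1): max(-11, 18) = 18
F (P1): max(-6, -11) = -6
D (P2): min(18, -6) = -6
Root (P1): max(13.5, -6) = 13.5

13.5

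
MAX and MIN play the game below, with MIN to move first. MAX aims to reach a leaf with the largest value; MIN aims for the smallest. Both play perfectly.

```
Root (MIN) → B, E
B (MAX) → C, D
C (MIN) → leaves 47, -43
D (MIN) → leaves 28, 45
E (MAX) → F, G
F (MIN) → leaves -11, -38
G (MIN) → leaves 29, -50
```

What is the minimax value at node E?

F: min(-11, -38) = -38
G: min(29, -50) = -50
E: max(-38, -50) = -38

-38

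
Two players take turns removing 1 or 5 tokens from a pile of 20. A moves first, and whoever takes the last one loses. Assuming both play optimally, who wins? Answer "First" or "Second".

Positions where the player to move wins (W) vs loses (L):
i:   0  1  2  3  4  5  6  7  8  9 10 11 12 13 14 15 16 17 18 19 20
     W  L  W  L  W  L  W  L  W  L  W  L  W  L  W  L  W  L  W  L  W
Position 20 is W, so the first player wins.

First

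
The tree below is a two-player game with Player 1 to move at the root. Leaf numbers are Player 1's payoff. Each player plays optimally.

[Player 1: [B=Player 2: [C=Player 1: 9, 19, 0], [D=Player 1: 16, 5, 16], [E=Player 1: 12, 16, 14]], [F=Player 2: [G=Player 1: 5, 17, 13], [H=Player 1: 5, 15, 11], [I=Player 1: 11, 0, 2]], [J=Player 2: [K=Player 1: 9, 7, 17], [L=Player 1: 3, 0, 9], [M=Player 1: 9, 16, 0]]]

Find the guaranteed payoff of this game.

C (Player 1): max(9, 19, 0) = 19
D (Player 1): max(16, 5, 16) = 16
E (Player 1): max(12, 16, 14) = 16
B (Player 2): min(19, 16, 16) = 16
G (Player 1): max(5, 17, 13) = 17
H (Player 1): max(5, 15, 11) = 15
I (Player 1): max(11, 0, 2) = 11
F (Player 2): min(17, 15, 11) = 11
K (Player 1): max(9, 7, 17) = 17
L (Player 1): max(3, 0, 9) = 9
M (Player 1): max(9, 16, 0) = 16
J (Player 2): min(17, 9, 16) = 9
Root (Player 1): max(16, 11, 9) = 16

16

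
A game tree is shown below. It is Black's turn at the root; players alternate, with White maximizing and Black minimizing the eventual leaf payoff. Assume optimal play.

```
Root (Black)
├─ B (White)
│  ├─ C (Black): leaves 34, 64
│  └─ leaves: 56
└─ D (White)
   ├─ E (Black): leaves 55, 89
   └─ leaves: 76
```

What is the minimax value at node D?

E: min(55, 89) = 55
D: max(55, 76) = 76

76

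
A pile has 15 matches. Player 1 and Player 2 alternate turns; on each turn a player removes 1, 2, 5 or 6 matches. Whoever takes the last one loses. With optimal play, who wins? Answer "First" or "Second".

W/L table (W = player to move can force a win):
i:   0  1  2  3  4  5  6  7  8  9 10 11 12 13 14 15
     W  L  W  W  L  W  W  W  L  W  W  L  W  W  W  L
Position 15 is L, so the second player wins.

Second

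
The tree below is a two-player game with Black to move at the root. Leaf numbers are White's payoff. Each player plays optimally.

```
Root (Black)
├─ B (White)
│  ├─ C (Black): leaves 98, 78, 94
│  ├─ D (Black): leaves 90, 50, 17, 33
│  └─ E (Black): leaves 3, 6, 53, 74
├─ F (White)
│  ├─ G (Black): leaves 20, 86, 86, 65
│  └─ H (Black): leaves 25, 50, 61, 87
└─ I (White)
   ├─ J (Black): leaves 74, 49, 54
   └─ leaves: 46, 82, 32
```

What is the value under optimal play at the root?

25

C (Black): min(98, 78, 94) = 78
D (Black): min(90, 50, 17, 33) = 17
E (Black): min(3, 6, 53, 74) = 3
B (White): max(78, 17, 3) = 78
G (Black): min(20, 86, 86, 65) = 20
H (Black): min(25, 50, 61, 87) = 25
F (White): max(20, 25) = 25
J (Black): min(74, 49, 54) = 49
I (White): max(49, 46, 82, 32) = 82
Root (Black): min(78, 25, 82) = 25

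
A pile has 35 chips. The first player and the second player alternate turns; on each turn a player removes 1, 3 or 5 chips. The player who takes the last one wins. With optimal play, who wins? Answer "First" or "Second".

First

Positions where the player to move wins (W) vs loses (L):
i:   0  1  2  3  4  5  6  7  8  9 10 11 12 13 14 15 16 17 18 19 20 21 22 23 24 25 26 27 28 29 30 31 32 33 34 35
     L  W  L  W  L  W  L  W  L  W  L  W  L  W  L  W  L  W  L  W  L  W  L  W  L  W  L  W  L  W  L  W  L  W  L  W
Position 35 is W, so the first player wins.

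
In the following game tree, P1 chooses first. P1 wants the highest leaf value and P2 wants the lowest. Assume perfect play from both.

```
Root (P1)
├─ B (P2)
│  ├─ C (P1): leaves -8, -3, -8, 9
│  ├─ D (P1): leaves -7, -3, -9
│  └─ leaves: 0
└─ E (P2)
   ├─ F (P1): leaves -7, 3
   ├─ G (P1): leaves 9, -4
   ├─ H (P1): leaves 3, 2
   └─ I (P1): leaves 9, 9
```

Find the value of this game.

C (P1): max(-8, -3, -8, 9) = 9
D (P1): max(-7, -3, -9) = -3
B (P2): min(9, -3, 0) = -3
F (P1): max(-7, 3) = 3
G (P1): max(9, -4) = 9
H (P1): max(3, 2) = 3
I (P1): max(9, 9) = 9
E (P2): min(3, 9, 3, 9) = 3
Root (P1): max(-3, 3) = 3

3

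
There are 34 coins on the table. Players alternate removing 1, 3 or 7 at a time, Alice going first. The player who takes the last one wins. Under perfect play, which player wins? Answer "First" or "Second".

Second

W/L table (W = player to move can force a win):
i:   0  1  2  3  4  5  6  7  8  9 10 11 12 13 14 15 16 17 18 19 20 21 22 23 24 25 26 27 28 29 30 31 32 33 34
     L  W  L  W  L  W  L  W  L  W  L  W  L  W  L  W  L  W  L  W  L  W  L  W  L  W  L  W  L  W  L  W  L  W  L
Position 34 is L, so the second player wins.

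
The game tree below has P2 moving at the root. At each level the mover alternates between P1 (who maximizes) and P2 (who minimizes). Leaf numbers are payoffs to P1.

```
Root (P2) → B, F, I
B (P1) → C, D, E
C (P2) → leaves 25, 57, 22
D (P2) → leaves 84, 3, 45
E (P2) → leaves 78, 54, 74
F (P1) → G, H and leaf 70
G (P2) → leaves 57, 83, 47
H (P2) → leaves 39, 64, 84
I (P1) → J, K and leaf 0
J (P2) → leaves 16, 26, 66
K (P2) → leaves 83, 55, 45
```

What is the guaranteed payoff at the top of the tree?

C (P2): min(25, 57, 22) = 22
D (P2): min(84, 3, 45) = 3
E (P2): min(78, 54, 74) = 54
B (P1): max(22, 3, 54) = 54
G (P2): min(57, 83, 47) = 47
H (P2): min(39, 64, 84) = 39
F (P1): max(47, 39, 70) = 70
J (P2): min(16, 26, 66) = 16
K (P2): min(83, 55, 45) = 45
I (P1): max(16, 45, 0) = 45
Root (P2): min(54, 70, 45) = 45

45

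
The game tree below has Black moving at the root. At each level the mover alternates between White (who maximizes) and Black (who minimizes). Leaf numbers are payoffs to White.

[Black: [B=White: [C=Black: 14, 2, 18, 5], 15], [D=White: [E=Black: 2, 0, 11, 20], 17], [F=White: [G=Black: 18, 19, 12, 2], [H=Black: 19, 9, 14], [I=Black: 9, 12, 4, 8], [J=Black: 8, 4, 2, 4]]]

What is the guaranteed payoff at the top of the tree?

9

C (Black): min(14, 2, 18, 5) = 2
B (White): max(2, 15) = 15
E (Black): min(2, 0, 11, 20) = 0
D (White): max(0, 17) = 17
G (Black): min(18, 19, 12, 2) = 2
H (Black): min(19, 9, 14) = 9
I (Black): min(9, 12, 4, 8) = 4
J (Black): min(8, 4, 2, 4) = 2
F (White): max(2, 9, 4, 2) = 9
Root (Black): min(15, 17, 9) = 9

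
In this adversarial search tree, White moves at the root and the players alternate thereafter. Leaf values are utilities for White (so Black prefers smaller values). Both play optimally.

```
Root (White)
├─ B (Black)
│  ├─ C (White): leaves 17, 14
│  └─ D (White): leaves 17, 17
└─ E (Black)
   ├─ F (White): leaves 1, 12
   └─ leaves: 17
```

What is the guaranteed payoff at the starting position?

17

C (White): max(17, 14) = 17
D (White): max(17, 17) = 17
B (Black): min(17, 17) = 17
F (White): max(1, 12) = 12
E (Black): min(12, 17) = 12
Root (White): max(17, 12) = 17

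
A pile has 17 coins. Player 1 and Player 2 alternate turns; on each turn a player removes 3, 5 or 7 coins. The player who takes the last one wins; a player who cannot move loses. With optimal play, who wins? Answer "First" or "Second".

Positions where the player to move wins (W) vs loses (L):
i:   0  1  2  3  4  5  6  7  8  9 10 11 12 13 14 15 16 17
     L  L  L  W  W  W  W  W  W  W  L  L  L  W  W  W  W  W
Position 17 is W, so the first player wins.

First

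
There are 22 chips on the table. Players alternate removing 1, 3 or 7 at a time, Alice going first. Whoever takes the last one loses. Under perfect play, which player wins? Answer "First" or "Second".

W/L table (W = player to move can force a win):
i:   0  1  2  3  4  5  6  7  8  9 10 11 12 13 14 15 16 17 18 19 20 21 22
     W  L  W  L  W  L  W  L  W  L  W  L  W  L  W  L  W  L  W  L  W  L  W
Position 22 is W, so the first player wins.

First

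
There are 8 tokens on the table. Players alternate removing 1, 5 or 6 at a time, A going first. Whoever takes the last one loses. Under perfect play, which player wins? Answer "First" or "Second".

First

Positions where the player to move wins (W) vs loses (L):
i:   0  1  2  3  4  5  6  7  8
     W  L  W  L  W  L  W  W  W
Position 8 is W, so the first player wins.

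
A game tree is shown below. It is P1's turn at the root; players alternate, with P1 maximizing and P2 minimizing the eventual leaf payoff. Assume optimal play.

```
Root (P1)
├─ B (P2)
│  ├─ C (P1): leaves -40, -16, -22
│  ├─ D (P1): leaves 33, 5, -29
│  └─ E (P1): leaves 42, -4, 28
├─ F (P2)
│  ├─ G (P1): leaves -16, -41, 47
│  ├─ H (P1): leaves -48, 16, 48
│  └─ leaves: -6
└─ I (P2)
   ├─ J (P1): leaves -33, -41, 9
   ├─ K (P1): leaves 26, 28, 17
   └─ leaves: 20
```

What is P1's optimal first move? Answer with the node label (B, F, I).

I

C (P1): max(-40, -16, -22) = -16
D (P1): max(33, 5, -29) = 33
E (P1): max(42, -4, 28) = 42
B (P2): min(-16, 33, 42) = -16
G (P1): max(-16, -41, 47) = 47
H (P1): max(-48, 16, 48) = 48
F (P2): min(47, 48, -6) = -6
J (P1): max(-33, -41, 9) = 9
K (P1): max(26, 28, 17) = 28
I (P2): min(9, 28, 20) = 9
Root (P1): max(-16, -6, 9) = 9
P1 picks the child with the highest value: I (value 9).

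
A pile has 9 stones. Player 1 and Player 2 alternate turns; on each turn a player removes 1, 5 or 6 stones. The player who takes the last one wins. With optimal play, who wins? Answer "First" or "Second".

i:   0  1  2  3  4  5  6  7  8  9
     L  W  L  W  L  W  W  W  W  W
Position 9 is W, so the first player wins.

First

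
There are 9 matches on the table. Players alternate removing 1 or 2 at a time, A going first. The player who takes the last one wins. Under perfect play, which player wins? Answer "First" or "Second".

Second

Mark each pile size as W (mover wins) or L (mover loses):
i:   0  1  2  3  4  5  6  7  8  9
     L  W  W  L  W  W  L  W  W  L
Position 9 is L, so the second player wins.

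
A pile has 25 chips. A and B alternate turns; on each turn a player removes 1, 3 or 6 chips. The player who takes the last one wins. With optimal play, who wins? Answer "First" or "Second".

i:   0  1  2  3  4  5  6  7  8  9 10 11 12 13 14 15 16 17 18 19 20 21 22 23 24 25
     L  W  L  W  L  W  W  W  W  L  W  L  W  L  W  W  W  W  L  W  L  W  L  W  W  W
Position 25 is W, so the first player wins.

First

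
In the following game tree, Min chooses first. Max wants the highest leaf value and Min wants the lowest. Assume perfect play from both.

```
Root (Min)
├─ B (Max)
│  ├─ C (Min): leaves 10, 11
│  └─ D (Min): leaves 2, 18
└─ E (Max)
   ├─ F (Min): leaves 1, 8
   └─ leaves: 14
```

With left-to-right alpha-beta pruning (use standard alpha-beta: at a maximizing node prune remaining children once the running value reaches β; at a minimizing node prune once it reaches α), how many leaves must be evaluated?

C [α=-∞,β=+∞]: v=10
D [α=10,β=+∞]: v=2 after child 1 ≤ α → α-cutoff, skip 1
B [α=-∞,β=+∞]: v=10
F [α=-∞,β=10]: v=1
E [α=-∞,β=10]: v=14
Root [α=-∞,β=+∞]: v=10
Leaves evaluated: 6 of 7.

6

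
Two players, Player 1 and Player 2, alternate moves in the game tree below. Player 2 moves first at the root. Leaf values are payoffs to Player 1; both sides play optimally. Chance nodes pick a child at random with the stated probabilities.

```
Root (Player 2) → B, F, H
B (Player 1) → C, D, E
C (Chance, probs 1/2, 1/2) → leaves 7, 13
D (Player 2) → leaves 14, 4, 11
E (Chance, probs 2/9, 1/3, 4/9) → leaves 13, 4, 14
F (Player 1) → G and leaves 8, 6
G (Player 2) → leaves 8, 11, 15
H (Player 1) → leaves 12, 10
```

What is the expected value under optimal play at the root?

C (Chance): 1/2·7 + 1/2·13 = 10
D (Player 2): min(14, 4, 11) = 4
E (Chance): 2/9·13 + 1/3·4 + 4/9·14 = 10.44
B (Player 1): max(10, 4, 10.44) = 10.44
G (Player 2): min(8, 11, 15) = 8
F (Player 1): max(8, 8, 6) = 8
H (Player 1): max(12, 10) = 12
Root (Player 2): min(10.44, 8, 12) = 8

8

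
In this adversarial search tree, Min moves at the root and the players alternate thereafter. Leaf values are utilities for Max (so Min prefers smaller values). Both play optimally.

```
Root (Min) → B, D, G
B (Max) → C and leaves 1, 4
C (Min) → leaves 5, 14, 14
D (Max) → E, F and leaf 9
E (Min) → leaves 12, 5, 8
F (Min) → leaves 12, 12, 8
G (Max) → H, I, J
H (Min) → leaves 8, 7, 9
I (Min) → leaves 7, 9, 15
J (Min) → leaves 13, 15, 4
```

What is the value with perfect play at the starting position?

C (Min): min(5, 14, 14) = 5
B (Max): max(5, 1, 4) = 5
E (Min): min(12, 5, 8) = 5
F (Min): min(12, 12, 8) = 8
D (Max): max(5, 8, 9) = 9
H (Min): min(8, 7, 9) = 7
I (Min): min(7, 9, 15) = 7
J (Min): min(13, 15, 4) = 4
G (Max): max(7, 7, 4) = 7
Root (Min): min(5, 9, 7) = 5

5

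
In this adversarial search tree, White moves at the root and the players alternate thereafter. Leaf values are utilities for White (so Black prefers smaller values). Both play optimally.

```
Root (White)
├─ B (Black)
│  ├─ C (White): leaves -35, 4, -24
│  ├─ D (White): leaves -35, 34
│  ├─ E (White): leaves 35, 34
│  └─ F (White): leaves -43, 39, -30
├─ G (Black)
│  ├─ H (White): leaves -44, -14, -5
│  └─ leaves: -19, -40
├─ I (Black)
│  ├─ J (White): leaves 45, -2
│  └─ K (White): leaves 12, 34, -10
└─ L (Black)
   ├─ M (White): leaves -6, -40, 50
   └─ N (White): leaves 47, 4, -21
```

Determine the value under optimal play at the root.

47

C (White): max(-35, 4, -24) = 4
D (White): max(-35, 34) = 34
E (White): max(35, 34) = 35
F (White): max(-43, 39, -30) = 39
B (Black): min(4, 34, 35, 39) = 4
H (White): max(-44, -14, -5) = -5
G (Black): min(-5, -19, -40) = -40
J (White): max(45, -2) = 45
K (White): max(12, 34, -10) = 34
I (Black): min(45, 34) = 34
M (White): max(-6, -40, 50) = 50
N (White): max(47, 4, -21) = 47
L (Black): min(50, 47) = 47
Root (White): max(4, -40, 34, 47) = 47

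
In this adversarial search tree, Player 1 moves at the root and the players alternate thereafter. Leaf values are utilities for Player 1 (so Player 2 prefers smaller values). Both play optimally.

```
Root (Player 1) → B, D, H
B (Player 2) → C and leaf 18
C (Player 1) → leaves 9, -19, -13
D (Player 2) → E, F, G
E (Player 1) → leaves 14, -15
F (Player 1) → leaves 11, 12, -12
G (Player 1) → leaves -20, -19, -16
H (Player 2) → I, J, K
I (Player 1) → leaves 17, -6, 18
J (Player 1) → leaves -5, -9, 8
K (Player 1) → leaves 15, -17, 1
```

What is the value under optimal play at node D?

E: max(14, -15) = 14
F: max(11, 12, -12) = 12
G: max(-20, -19, -16) = -16
D: min(14, 12, -16) = -16

-16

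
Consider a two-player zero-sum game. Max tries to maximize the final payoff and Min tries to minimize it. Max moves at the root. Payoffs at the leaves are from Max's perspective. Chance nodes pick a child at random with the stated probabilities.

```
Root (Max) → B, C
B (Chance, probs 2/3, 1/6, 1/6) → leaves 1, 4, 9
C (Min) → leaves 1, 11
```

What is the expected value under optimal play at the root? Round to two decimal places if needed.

2.83

B (Chance): 2/3·1 + 1/6·4 + 1/6·9 = 2.83
C (Min): min(1, 11) = 1
Root (Max): max(2.83, 1) = 2.83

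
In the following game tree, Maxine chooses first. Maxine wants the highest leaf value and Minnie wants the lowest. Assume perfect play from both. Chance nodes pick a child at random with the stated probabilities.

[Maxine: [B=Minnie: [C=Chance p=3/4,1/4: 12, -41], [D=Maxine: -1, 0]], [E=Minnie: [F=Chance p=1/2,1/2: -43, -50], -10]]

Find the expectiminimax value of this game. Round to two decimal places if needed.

-1.25

C (Chance): 3/4·12 + 1/4·-41 = -1.25
D (Maxine): max(-1, 0) = 0
B (Minnie): min(-1.25, 0) = -1.25
F (Chance): 1/2·-43 + 1/2·-50 = -46.5
E (Minnie): min(-46.5, -10) = -46.5
Root (Maxine): max(-1.25, -46.5) = -1.25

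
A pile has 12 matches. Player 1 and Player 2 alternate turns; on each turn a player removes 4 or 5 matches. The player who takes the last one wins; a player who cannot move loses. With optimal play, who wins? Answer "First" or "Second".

W/L table (W = player to move can force a win):
i:   0  1  2  3  4  5  6  7  8  9 10 11 12
     L  L  L  L  W  W  W  W  W  L  L  L  L
Position 12 is L, so the second player wins.

Second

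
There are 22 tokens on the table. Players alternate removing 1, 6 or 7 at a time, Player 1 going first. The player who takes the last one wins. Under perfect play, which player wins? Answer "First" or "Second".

First

Mark each pile size as W (mover wins) or L (mover loses):
i:   0  1  2  3  4  5  6  7  8  9 10 11 12 13 14 15 16 17 18 19 20 21 22
     L  W  L  W  L  W  W  W  W  W  W  W  L  W  L  W  L  W  W  W  W  W  W
Position 22 is W, so the first player wins.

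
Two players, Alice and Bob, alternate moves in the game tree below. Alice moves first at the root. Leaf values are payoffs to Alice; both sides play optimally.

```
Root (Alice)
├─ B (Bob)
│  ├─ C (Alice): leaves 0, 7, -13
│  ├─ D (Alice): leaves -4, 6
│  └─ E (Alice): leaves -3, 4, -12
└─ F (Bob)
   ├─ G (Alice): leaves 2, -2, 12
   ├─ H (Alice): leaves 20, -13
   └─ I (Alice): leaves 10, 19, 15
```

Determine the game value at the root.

C (Alice): max(0, 7, -13) = 7
D (Alice): max(-4, 6) = 6
E (Alice): max(-3, 4, -12) = 4
B (Bob): min(7, 6, 4) = 4
G (Alice): max(2, -2, 12) = 12
H (Alice): max(20, -13) = 20
I (Alice): max(10, 19, 15) = 19
F (Bob): min(12, 20, 19) = 12
Root (Alice): max(4, 12) = 12

12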